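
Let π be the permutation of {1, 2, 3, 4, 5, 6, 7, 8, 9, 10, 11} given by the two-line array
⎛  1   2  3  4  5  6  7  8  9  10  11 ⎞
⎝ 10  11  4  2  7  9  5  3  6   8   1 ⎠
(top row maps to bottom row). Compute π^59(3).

Tracing 3 → 4 → … returns to 3 after 7 steps, so 3 lies in a 7-cycle (1, 10, 8, 3, 4, 2, 11).
Powers repeat with period 7 on this cycle, and 59 mod 7 = 3, so π^59(3) = π^3(3).
Stepping 3 places around the cycle: 3 → 4 → 2 → 11.

11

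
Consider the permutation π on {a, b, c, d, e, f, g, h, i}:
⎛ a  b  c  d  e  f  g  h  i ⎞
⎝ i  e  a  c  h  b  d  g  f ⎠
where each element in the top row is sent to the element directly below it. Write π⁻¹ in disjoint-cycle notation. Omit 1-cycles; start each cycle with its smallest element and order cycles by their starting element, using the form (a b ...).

(a c d g h e b f i)

The cycle decomposition of π is (a i f b e h g d c).
The inverse reverses every cycle; in canonical form, π⁻¹ = (a c d g h e b f i).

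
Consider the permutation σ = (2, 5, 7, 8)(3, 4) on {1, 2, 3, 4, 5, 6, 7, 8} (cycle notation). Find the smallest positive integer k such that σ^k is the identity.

The cycle type of σ is (4, 2, 1, 1).
The order is lcm(4, 2) = 4.

4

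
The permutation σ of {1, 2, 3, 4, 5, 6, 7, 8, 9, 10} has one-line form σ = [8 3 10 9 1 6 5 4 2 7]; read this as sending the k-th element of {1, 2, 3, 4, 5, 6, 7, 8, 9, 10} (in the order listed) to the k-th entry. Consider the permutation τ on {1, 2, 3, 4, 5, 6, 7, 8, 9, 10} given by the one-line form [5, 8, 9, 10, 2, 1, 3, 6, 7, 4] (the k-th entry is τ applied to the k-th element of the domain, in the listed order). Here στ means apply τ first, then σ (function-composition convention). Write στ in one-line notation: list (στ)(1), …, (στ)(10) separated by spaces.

1 4 2 7 3 8 10 6 5 9

(στ)(x) = σ(τ(x)). Computing each image: σ(τ(1)) = σ(5) = 1, σ(τ(2)) = σ(8) = 4, σ(τ(3)) = σ(9) = 2, σ(τ(4)) = σ(10) = 7, σ(τ(5)) = σ(2) = 3, σ(τ(6)) = σ(1) = 8, σ(τ(7)) = σ(3) = 10, σ(τ(8)) = σ(6) = 6, σ(τ(9)) = σ(7) = 5, σ(τ(10)) = σ(4) = 9.
Hence στ = [1 4 2 7 3 8 10 6 5 9].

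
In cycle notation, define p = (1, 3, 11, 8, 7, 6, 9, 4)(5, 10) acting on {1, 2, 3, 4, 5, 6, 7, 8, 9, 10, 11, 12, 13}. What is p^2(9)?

1

9 lies in the 8-cycle (1, 3, 11, 8, 7, 6, 9, 4).
Advancing 2 steps from 9: 9 → 4 → 1.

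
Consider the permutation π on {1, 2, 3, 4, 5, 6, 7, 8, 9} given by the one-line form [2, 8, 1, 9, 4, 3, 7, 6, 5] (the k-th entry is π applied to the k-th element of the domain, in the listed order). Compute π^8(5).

Tracing 5 → 4 → … returns to 5 after 3 steps, so 5 lies in a 3-cycle (4 9 5).
Since the cycle has length 3, π^8 acts on it the same as π^2 (8 mod 3 = 2).
Advancing 2 steps from 5: 5 → 4 → 9.

9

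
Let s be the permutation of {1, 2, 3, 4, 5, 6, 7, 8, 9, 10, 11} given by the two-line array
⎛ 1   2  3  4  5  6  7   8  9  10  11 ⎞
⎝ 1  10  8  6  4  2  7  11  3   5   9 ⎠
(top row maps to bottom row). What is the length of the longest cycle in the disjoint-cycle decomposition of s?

Decomposing into disjoint cycles gives (2 10 5 4 6)(3 8 11 9); the longest has length 5.

5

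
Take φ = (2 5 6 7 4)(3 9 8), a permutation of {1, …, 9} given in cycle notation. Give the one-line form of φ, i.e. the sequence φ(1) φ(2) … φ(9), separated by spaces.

Each element maps to the next entry in its cycle (wrapping to the front): 1↦1, 2↦5, 3↦9, 4↦2, 5↦6, 6↦7, 7↦4, 8↦3, 9↦8.
Listing these in domain order gives 1 5 9 2 6 7 4 3 8.

1 5 9 2 6 7 4 3 8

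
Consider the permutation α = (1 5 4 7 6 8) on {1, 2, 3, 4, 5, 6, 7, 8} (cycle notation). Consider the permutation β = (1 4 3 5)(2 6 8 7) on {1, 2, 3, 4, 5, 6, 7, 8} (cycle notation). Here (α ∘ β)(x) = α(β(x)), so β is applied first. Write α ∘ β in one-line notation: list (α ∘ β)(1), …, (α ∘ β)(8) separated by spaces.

7 8 4 3 5 1 2 6

Chase each element through β then α: 1 → 4 → 7; 2 → 6 → 8; 3 → 5 → 4; 4 → 3 → 3; 5 → 1 → 5; 6 → 8 → 1; 7 → 2 → 2; 8 → 7 → 6.
Collecting the images, α ∘ β = [7 8 4 3 5 1 2 6].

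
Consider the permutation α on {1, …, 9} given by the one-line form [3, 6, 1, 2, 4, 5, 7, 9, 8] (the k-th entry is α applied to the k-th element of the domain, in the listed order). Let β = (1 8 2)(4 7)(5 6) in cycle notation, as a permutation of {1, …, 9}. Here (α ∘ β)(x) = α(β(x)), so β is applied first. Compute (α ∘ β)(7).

β(7) = 4, then α(4) = 2; composing gives (α ∘ β)(7) = 2.

2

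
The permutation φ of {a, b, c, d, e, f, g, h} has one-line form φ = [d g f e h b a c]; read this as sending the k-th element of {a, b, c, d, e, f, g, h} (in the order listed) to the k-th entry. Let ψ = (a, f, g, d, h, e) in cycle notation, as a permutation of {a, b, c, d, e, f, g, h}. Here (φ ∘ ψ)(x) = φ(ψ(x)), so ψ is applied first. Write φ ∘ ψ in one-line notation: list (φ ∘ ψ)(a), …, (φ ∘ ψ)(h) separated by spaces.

b g f c d a e h

Chase each element through ψ then φ: a → f → b; b → b → g; c → c → f; d → h → c; e → a → d; f → g → a; g → d → e; h → e → h.
So φ ∘ ψ in one-line form is b g f c d a e h.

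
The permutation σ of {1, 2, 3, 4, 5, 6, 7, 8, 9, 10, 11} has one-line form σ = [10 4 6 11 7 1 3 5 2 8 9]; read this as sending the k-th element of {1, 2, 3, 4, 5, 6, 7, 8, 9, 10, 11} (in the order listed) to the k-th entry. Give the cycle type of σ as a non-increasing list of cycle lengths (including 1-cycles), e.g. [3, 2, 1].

[7, 4]

The disjoint cycles are (1 10 8 5 7 3 6)(2 4 11 9), with lengths 7, 4 in non-increasing order.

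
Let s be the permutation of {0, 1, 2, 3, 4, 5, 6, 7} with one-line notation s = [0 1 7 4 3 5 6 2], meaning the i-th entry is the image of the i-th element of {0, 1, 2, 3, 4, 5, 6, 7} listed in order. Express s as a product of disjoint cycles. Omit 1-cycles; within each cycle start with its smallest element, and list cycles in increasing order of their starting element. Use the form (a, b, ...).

Iterating s from 2 gives 2 → 7 → 2; that is the 2-cycle (2, 7).
Repeating from the next unused element and collecting all non-trivial cycles gives (2, 7)(3, 4).

(2, 7)(3, 4)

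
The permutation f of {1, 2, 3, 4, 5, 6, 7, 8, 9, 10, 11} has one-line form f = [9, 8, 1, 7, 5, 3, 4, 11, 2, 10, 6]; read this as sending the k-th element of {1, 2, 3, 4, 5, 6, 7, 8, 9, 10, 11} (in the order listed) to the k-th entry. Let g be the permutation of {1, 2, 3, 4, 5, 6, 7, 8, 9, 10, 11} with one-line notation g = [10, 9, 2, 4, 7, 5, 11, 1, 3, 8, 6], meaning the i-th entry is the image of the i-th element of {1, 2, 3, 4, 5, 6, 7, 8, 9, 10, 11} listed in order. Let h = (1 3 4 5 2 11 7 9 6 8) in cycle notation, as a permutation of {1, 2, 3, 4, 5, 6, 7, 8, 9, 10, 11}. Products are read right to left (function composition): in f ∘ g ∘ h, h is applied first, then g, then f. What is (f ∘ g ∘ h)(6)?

Chase 6: h(6) = 8; g(8) = 1; f(1) = 9. Hence (f ∘ g ∘ h)(6) = 9.

9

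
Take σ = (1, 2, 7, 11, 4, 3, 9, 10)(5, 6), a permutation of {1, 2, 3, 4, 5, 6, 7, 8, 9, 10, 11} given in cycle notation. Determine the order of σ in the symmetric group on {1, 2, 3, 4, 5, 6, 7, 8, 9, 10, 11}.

8

The disjoint cycles have lengths 8, 2, 1.
The order of σ is the least common multiple of its cycle lengths: lcm(8, 2) = 8.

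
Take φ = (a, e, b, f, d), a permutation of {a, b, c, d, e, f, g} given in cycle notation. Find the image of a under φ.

Within (a, e, b, f, d), a ↦ e.

e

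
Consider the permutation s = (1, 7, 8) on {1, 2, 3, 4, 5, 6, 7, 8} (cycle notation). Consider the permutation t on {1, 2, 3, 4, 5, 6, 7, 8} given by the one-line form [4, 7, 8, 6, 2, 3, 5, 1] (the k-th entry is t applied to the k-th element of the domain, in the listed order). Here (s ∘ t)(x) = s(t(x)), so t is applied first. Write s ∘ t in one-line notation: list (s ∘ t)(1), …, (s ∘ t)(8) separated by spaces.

Chase each element through t then s: 1 → 4 → 4; 2 → 7 → 8; 3 → 8 → 1; 4 → 6 → 6; 5 → 2 → 2; 6 → 3 → 3; 7 → 5 → 5; 8 → 1 → 7.
So s ∘ t in one-line form is 4 8 1 6 2 3 5 7.

4 8 1 6 2 3 5 7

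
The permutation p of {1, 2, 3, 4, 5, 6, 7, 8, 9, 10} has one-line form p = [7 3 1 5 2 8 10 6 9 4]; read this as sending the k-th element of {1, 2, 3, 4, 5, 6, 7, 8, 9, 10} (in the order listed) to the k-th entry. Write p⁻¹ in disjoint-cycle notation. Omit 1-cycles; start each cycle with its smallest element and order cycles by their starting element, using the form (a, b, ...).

The cycle decomposition of p is (1, 7, 10, 4, 5, 2, 3)(6, 8).
The inverse reverses every cycle; in canonical form, p⁻¹ = (1, 3, 2, 5, 4, 10, 7)(6, 8).

(1, 3, 2, 5, 4, 10, 7)(6, 8)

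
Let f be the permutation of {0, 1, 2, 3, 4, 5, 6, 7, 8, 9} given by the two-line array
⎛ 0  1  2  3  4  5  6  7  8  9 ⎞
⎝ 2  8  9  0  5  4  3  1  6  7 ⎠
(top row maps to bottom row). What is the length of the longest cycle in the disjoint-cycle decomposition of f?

Decomposing into disjoint cycles gives (0, 2, 9, 7, 1, 8, 6, 3)(4, 5); the longest has length 8.

8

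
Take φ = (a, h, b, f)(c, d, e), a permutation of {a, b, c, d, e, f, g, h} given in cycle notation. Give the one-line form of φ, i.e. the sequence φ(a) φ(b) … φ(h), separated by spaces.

h f d e c a g b

Reading each image from the cycles: a→h, b→f, c→d, d→e, e→c, f→a, g→g, h→b.
Listing these in domain order gives h f d e c a g b.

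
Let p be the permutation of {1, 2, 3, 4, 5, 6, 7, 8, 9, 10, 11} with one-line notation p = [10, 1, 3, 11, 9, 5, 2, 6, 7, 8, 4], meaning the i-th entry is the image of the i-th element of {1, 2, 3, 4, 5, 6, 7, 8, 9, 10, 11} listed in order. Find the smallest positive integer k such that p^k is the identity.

8

The disjoint-cycle form of p has cycle lengths 8, 2, 1.
The order is lcm(8, 2) = 8.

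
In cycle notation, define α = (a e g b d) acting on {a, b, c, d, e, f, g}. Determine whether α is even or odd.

The cycle lengths are 5, 1, 1.
A cycle of length ℓ contributes ℓ−1 transpositions, so α is a product of 4 transpositions — even.

even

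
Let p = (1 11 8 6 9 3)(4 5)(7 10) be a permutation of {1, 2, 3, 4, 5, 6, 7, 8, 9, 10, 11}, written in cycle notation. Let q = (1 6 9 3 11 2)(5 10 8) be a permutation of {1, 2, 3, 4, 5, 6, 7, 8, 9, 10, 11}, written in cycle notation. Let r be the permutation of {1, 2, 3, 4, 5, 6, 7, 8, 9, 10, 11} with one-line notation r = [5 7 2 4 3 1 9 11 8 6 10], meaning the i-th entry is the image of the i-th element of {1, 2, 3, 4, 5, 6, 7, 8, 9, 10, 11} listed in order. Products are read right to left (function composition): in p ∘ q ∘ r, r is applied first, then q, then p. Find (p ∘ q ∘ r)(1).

7

Apply the permutations in order: r(1) = 5, then q(5) = 10, then p(10) = 7. So (p ∘ q ∘ r)(1) = 7.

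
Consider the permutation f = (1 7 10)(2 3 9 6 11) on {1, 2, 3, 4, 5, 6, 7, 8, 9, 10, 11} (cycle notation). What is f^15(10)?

10

10 lies in the 3-cycle (1 7 10).
Since the cycle has length 3, f^15 acts on it the same as f^0 (15 mod 3 = 0).
So f^15(10) = 10.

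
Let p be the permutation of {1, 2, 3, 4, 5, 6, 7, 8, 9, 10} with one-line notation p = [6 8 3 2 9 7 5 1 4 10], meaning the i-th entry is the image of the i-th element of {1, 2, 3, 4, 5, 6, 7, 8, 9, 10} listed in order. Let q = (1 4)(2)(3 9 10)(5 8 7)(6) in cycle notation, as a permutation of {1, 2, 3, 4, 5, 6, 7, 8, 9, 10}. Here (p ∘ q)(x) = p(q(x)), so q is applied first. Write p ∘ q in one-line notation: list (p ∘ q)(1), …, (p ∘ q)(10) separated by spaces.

Chase each element through q then p: 1 → 4 → 2; 2 → 2 → 8; 3 → 9 → 4; 4 → 1 → 6; 5 → 8 → 1; 6 → 6 → 7; 7 → 5 → 9; 8 → 7 → 5; 9 → 10 → 10; 10 → 3 → 3.
Collecting the images, p ∘ q = [2 8 4 6 1 7 9 5 10 3].

2 8 4 6 1 7 9 5 10 3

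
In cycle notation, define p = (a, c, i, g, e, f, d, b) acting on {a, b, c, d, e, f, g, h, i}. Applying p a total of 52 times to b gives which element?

g

b lies in the 8-cycle (a, c, i, g, e, f, d, b).
On an 8-cycle, p^8 is the identity, so p^52 = p^4 there (52 ≡ 4 mod 8).
Advancing 4 steps from b: b → a → c → i → g.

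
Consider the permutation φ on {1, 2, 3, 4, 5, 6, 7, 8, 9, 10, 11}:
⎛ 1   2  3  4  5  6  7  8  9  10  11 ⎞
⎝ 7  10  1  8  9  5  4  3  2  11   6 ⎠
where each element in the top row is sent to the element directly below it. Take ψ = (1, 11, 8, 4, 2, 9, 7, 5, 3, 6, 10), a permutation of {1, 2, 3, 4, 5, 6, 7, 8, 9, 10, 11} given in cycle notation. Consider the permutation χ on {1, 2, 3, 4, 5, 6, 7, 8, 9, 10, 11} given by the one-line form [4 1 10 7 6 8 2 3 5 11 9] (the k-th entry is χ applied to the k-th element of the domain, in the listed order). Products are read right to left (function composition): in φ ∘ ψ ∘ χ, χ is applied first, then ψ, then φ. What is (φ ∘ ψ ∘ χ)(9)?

1

Apply the permutations in order: χ(9) = 5, then ψ(5) = 3, then φ(3) = 1. So (φ ∘ ψ ∘ χ)(9) = 1.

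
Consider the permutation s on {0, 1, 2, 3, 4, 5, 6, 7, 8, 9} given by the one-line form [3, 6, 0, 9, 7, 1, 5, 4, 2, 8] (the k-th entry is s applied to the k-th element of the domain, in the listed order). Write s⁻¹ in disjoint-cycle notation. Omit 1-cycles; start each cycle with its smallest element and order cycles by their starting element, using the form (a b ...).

The cycle decomposition of s is (0 3 9 8 2)(1 6 5)(4 7).
Reversing each cycle (and rotating so the smallest element leads) gives s⁻¹ = (0 2 8 9 3)(1 5 6)(4 7).

(0 2 8 9 3)(1 5 6)(4 7)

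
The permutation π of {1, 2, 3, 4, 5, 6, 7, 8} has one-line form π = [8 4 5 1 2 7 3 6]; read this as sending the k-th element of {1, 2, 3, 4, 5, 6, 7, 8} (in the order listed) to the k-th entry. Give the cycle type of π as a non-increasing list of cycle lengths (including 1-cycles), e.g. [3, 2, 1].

[8]

The disjoint cycles are (1 8 6 7 3 5 2 4), with lengths 8 in non-increasing order.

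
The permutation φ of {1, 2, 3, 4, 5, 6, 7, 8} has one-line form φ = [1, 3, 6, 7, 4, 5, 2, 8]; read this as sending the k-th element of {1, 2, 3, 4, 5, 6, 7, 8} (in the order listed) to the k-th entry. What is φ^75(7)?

6

Tracing 7 → 2 → … returns to 7 after 6 steps, so 7 lies in a 6-cycle (2 3 6 5 4 7).
Since the cycle has length 6, φ^75 acts on it the same as φ^3 (75 mod 6 = 3).
Stepping 3 places around the cycle: 7 → 2 → 3 → 6.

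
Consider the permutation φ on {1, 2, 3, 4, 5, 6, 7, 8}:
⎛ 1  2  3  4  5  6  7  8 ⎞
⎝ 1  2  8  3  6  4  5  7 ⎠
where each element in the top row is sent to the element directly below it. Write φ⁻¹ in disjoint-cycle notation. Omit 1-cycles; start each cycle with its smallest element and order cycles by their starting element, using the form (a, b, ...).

The cycle decomposition of φ is (3, 8, 7, 5, 6, 4).
The inverse reverses every cycle; in canonical form, φ⁻¹ = (3, 4, 6, 5, 7, 8).

(3, 4, 6, 5, 7, 8)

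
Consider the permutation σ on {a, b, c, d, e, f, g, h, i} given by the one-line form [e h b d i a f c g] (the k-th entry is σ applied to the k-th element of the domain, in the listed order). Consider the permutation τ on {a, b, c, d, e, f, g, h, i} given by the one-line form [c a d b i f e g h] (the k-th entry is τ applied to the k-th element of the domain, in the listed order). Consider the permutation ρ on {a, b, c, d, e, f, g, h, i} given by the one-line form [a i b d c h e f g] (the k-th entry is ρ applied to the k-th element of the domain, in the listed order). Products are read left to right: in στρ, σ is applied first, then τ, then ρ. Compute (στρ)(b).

Apply the permutations in order: σ(b) = h, then τ(h) = g, then ρ(g) = e. So (στρ)(b) = e.

e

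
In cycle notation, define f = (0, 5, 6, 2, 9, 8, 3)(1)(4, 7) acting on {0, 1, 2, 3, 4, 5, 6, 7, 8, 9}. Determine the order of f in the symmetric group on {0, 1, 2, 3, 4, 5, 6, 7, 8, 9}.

14

The cycle type of f is (7, 2, 1).
The order of f is the least common multiple of its cycle lengths: lcm(7, 2) = 14.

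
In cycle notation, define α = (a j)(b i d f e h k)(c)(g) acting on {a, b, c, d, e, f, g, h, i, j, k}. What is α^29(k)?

k lies in the 7-cycle (b i d f e h k).
Since the cycle has length 7, α^29 acts on it the same as α^1 (29 mod 7 = 1).
Stepping 1 place around the cycle: k → b.

b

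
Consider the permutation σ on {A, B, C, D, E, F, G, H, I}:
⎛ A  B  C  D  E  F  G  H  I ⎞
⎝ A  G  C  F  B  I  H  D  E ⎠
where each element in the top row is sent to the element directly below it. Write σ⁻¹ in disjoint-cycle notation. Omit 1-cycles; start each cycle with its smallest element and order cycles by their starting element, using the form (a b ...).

(B E I F D H G)

The cycle decomposition of σ is (B G H D F I E).
The inverse reverses every cycle; in canonical form, σ⁻¹ = (B E I F D H G).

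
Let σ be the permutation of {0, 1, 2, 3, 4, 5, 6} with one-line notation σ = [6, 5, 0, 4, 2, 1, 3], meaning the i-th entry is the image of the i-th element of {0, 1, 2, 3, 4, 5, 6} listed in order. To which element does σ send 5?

1

5 is element number 6 of the domain, and entry number 6 of the one-line form is 1, so σ(5) = 1.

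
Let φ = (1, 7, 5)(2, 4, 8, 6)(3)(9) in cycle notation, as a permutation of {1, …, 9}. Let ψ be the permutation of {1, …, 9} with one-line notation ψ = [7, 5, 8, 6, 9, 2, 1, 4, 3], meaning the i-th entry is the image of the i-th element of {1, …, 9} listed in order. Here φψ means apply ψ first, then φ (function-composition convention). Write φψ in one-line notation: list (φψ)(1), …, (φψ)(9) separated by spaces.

Chase each element through ψ then φ: 1 → 7 → 5; 2 → 5 → 1; 3 → 8 → 6; 4 → 6 → 2; 5 → 9 → 9; 6 → 2 → 4; 7 → 1 → 7; 8 → 4 → 8; 9 → 3 → 3.
Collecting the images, φψ = [5 1 6 2 9 4 7 8 3].

5 1 6 2 9 4 7 8 3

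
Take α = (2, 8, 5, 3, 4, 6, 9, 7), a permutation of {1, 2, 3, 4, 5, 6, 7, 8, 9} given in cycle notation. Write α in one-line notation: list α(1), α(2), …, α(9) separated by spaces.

Each element maps to the next entry in its cycle (wrapping to the front): 1→1, 2→8, 3→4, 4→6, 5→3, 6→9, 7→2, 8→5, 9→7.
So the one-line form is 1 8 4 6 3 9 2 5 7.

1 8 4 6 3 9 2 5 7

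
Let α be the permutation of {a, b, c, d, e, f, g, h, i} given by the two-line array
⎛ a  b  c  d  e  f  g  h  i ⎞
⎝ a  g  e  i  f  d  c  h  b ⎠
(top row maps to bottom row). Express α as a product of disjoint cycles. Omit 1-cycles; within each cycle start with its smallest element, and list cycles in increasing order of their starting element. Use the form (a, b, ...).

(b, g, c, e, f, d, i)

Iterating α from b gives b → g → c → e → f → d → i → b; that is the 7-cycle (b, g, c, e, f, d, i).
Repeating from the next unused element and collecting all non-trivial cycles gives (b, g, c, e, f, d, i).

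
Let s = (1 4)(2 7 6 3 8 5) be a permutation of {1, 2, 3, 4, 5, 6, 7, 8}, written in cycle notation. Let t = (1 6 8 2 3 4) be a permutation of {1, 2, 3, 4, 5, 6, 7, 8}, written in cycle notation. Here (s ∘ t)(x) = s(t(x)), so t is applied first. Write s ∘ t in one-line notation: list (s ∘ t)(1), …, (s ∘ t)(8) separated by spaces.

For each element, apply t then s: 1 → 6 → 3; 2 → 3 → 8; 3 → 4 → 1; 4 → 1 → 4; 5 → 5 → 2; 6 → 8 → 5; 7 → 7 → 6; 8 → 2 → 7.
Collecting the images, s ∘ t = [3 8 1 4 2 5 6 7].

3 8 1 4 2 5 6 7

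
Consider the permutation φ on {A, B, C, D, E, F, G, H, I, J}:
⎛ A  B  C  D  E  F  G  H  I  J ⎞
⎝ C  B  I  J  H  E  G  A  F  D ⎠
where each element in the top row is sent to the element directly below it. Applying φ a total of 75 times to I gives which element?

H

Tracing I → F → … returns to I after 6 steps, so I lies in a 6-cycle (A C I F E H).
Powers repeat with period 6 on this cycle, and 75 mod 6 = 3, so φ^75(I) = φ^3(I).
Advancing 3 steps from I: I → F → E → H.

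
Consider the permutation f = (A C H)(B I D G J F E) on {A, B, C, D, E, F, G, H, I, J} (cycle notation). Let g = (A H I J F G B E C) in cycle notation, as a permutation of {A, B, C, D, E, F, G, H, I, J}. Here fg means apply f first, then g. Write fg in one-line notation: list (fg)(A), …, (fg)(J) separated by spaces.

A J I B E C F H D G

(fg)(x) = g(f(x)). Computing each image: g(f(A)) = g(C) = A, g(f(B)) = g(I) = J, g(f(C)) = g(H) = I, g(f(D)) = g(G) = B, g(f(E)) = g(B) = E, g(f(F)) = g(E) = C, g(f(G)) = g(J) = F, g(f(H)) = g(A) = H, g(f(I)) = g(D) = D, g(f(J)) = g(F) = G.
Hence fg = [A J I B E C F H D G].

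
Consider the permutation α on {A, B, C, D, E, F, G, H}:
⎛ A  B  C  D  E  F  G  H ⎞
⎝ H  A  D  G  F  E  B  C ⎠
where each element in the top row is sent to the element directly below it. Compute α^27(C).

Tracing C → D → … returns to C after 6 steps, so C lies in a 6-cycle (A, H, C, D, G, B).
Powers repeat with period 6 on this cycle, and 27 mod 6 = 3, so α^27(C) = α^3(C).
Advancing 3 steps from C: C → D → G → B.

B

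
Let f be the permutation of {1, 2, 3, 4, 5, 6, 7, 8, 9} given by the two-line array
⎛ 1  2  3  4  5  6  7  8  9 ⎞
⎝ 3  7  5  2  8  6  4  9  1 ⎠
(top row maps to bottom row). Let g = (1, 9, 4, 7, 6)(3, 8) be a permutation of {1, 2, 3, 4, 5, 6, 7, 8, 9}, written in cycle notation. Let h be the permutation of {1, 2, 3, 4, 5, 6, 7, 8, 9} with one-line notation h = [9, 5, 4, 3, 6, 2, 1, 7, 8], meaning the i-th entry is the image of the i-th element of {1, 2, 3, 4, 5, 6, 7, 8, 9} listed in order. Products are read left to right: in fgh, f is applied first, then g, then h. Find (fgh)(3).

(fgh)(3) = h(g(f(3))). f(3) = 5, then g(5) = 5, then h(5) = 6, so the result is 6.

6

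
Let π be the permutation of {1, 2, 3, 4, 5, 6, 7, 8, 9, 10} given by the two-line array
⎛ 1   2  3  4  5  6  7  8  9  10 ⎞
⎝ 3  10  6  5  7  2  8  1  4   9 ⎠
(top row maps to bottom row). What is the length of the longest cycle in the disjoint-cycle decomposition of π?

Decomposing into disjoint cycles gives (1 3 6 2 10 9 4 5 7 8); the longest has length 10.

10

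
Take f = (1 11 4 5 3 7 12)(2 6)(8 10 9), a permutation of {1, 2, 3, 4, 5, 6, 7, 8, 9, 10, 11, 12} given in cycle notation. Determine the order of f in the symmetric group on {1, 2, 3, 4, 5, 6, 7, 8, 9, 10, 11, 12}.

42

The disjoint cycles have lengths 7, 3, 2.
The order is lcm(7, 3, 2) = 42.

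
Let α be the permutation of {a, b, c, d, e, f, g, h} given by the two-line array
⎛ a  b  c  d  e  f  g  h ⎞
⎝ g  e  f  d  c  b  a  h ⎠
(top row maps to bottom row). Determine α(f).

The entry below f in the array is b, so α(f) = b.

b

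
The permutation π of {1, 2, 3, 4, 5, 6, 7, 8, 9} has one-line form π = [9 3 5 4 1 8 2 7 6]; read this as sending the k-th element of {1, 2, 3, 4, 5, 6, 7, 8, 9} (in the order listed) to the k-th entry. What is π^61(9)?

3

Tracing 9 → 6 → … returns to 9 after 8 steps, so 9 lies in an 8-cycle (1, 9, 6, 8, 7, 2, 3, 5).
On an 8-cycle, π^8 is the identity, so π^61 = π^5 there (61 ≡ 5 mod 8).
Advancing 5 steps from 9: 9 → 6 → 8 → 7 → 2 → 3.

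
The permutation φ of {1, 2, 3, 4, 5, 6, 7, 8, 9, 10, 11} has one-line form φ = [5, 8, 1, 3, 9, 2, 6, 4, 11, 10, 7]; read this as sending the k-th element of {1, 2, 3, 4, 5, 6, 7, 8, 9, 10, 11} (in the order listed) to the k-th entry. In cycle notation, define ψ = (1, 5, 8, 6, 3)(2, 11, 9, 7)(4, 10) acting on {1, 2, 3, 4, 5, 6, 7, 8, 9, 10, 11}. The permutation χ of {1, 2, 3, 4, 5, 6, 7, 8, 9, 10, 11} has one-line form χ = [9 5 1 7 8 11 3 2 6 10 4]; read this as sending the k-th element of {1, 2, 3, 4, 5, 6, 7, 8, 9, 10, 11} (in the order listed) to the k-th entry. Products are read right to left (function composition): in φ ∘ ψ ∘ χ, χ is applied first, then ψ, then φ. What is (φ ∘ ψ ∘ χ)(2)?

4

(φ ∘ ψ ∘ χ)(2) = φ(ψ(χ(2))). χ(2) = 5, then ψ(5) = 8, then φ(8) = 4, so the result is 4.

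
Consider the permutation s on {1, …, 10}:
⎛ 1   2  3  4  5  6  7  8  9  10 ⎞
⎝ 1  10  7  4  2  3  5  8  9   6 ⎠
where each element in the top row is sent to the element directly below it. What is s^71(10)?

2

Tracing 10 → 6 → … returns to 10 after 6 steps, so 10 lies in a 6-cycle (2, 10, 6, 3, 7, 5).
Powers repeat with period 6 on this cycle, and 71 mod 6 = 5, so s^71(10) = s^5(10).
Advancing 5 steps from 10: 10 → 6 → 3 → 7 → 5 → 2.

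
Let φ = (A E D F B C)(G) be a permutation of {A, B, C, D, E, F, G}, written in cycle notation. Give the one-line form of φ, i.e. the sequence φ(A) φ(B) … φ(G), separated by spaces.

E C A F D B G

Each element maps to the next entry in its cycle (wrapping to the front): A→E, B→C, C→A, D→F, E→D, F→B, G→G.
Listing these in domain order gives E C A F D B G.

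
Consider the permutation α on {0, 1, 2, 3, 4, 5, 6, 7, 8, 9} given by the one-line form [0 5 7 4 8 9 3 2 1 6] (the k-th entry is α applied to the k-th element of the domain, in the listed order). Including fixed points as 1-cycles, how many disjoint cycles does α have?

3

The cycle decomposition is (0)(1, 5, 9, 6, 3, 4, 8)(2, 7), which has 3 cycles (counting 1-cycles).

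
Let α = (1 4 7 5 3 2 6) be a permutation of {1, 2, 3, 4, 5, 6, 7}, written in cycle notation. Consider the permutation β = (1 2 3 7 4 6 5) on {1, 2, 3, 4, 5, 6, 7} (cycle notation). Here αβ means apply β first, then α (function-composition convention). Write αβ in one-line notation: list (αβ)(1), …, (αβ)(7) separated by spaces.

(αβ)(x) = α(β(x)). Computing each image: α(β(1)) = α(2) = 6, α(β(2)) = α(3) = 2, α(β(3)) = α(7) = 5, α(β(4)) = α(6) = 1, α(β(5)) = α(1) = 4, α(β(6)) = α(5) = 3, α(β(7)) = α(4) = 7.
Hence αβ = [6 2 5 1 4 3 7].

6 2 5 1 4 3 7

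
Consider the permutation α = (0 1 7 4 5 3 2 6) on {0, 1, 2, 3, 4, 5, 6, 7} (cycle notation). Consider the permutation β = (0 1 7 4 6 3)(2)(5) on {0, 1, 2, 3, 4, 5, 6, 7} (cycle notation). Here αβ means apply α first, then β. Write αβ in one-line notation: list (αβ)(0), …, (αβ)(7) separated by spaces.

7 4 3 2 5 0 1 6

(αβ)(x) = β(α(x)). Computing each image: β(α(0)) = β(1) = 7, β(α(1)) = β(7) = 4, β(α(2)) = β(6) = 3, β(α(3)) = β(2) = 2, β(α(4)) = β(5) = 5, β(α(5)) = β(3) = 0, β(α(6)) = β(0) = 1, β(α(7)) = β(4) = 6.
Hence αβ = [7 4 3 2 5 0 1 6].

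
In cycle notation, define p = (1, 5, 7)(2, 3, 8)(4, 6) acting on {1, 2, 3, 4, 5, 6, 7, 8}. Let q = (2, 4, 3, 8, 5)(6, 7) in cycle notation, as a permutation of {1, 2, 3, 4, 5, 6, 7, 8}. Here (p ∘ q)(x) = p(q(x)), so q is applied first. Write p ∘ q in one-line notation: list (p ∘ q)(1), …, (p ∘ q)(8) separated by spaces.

5 6 2 8 3 1 4 7

For each element, apply q then p: 1 → 1 → 5; 2 → 4 → 6; 3 → 8 → 2; 4 → 3 → 8; 5 → 2 → 3; 6 → 7 → 1; 7 → 6 → 4; 8 → 5 → 7.
So p ∘ q in one-line form is 5 6 2 8 3 1 4 7.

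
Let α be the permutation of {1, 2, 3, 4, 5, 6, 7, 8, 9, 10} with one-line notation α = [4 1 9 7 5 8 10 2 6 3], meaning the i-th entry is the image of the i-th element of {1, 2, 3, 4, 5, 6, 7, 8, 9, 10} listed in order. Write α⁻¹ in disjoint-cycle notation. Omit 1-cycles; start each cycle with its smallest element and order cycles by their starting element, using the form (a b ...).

First write α in disjoint cycles: (1 4 7 10 3 9 6 8 2).
The inverse reverses every cycle; in canonical form, α⁻¹ = (1 2 8 6 9 3 10 7 4).

(1 2 8 6 9 3 10 7 4)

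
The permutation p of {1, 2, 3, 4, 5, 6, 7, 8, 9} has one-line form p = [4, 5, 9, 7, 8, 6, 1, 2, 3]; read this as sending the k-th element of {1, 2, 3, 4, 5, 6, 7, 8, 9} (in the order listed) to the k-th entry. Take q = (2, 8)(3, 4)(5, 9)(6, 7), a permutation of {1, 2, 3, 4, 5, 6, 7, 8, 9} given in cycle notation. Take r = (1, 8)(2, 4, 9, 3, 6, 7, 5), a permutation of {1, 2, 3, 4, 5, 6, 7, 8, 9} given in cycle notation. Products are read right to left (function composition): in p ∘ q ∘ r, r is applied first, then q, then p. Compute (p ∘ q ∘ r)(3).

Chase 3: r(3) = 6; q(6) = 7; p(7) = 1. Hence (p ∘ q ∘ r)(3) = 1.

1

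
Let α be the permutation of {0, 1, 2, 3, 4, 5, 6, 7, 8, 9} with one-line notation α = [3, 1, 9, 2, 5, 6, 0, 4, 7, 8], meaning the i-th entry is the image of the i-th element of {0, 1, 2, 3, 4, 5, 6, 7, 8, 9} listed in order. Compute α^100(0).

3

Tracing 0 → 3 → … returns to 0 after 9 steps, so 0 lies in a 9-cycle (0, 3, 2, 9, 8, 7, 4, 5, 6).
Since the cycle has length 9, α^100 acts on it the same as α^1 (100 mod 9 = 1).
Stepping 1 place around the cycle: 0 → 3.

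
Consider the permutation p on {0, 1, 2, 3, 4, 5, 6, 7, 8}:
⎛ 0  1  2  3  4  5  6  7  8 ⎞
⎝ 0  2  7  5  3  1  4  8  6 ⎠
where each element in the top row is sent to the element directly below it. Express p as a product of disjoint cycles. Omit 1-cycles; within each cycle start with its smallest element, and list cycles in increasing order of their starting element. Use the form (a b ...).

Start at 1 and follow images: 1 → 2 → 7 → 8 → 6 → 4 → 3 → 5 → 1, giving the cycle (1 2 7 8 6 4 3 5).
Repeating from the next unused element and collecting all non-trivial cycles gives (1 2 7 8 6 4 3 5).

(1 2 7 8 6 4 3 5)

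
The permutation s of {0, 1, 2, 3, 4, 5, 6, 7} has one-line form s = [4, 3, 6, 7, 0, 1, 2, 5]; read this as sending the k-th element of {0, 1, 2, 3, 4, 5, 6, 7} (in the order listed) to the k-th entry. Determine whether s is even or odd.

odd

In disjoint-cycle form the cycle lengths are 4, 2, 2.
A cycle of length ℓ contributes ℓ−1 transpositions, so s is a product of 3 + 1 + 1 = 5 transpositions — odd.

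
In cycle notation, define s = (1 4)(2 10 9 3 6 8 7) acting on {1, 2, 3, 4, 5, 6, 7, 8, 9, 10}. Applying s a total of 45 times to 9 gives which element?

9 lies in the 7-cycle (2 10 9 3 6 8 7).
On a 7-cycle, s^7 is the identity, so s^45 = s^3 there (45 ≡ 3 mod 7).
Stepping 3 places around the cycle: 9 → 3 → 6 → 8.

8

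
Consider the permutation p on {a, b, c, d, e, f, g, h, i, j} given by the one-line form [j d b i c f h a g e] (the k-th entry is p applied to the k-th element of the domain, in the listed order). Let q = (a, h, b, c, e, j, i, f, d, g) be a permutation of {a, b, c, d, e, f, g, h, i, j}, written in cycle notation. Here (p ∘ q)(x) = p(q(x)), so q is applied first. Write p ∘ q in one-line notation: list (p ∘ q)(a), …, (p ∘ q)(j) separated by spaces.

(p ∘ q)(x) = p(q(x)). Computing each image: p(q(a)) = p(h) = a, p(q(b)) = p(c) = b, p(q(c)) = p(e) = c, p(q(d)) = p(g) = h, p(q(e)) = p(j) = e, p(q(f)) = p(d) = i, p(q(g)) = p(a) = j, p(q(h)) = p(b) = d, p(q(i)) = p(f) = f, p(q(j)) = p(i) = g.
Hence p ∘ q = [a b c h e i j d f g].

a b c h e i j d f g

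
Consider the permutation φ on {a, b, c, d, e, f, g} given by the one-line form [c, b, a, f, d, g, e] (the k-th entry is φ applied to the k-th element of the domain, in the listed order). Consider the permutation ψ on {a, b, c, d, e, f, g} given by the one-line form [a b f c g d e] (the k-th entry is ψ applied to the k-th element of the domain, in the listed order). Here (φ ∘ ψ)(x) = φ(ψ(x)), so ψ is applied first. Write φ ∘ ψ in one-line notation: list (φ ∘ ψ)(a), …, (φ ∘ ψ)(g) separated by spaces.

Chase each element through ψ then φ: a → a → c; b → b → b; c → f → g; d → c → a; e → g → e; f → d → f; g → e → d.
So φ ∘ ψ in one-line form is c b g a e f d.

c b g a e f d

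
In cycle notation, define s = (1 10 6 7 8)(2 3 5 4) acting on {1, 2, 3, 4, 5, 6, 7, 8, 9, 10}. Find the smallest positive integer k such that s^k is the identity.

The cycle type of s is (5, 4, 1).
Since disjoint cycles commute, ord(s) = lcm(5, 4) = 20.

20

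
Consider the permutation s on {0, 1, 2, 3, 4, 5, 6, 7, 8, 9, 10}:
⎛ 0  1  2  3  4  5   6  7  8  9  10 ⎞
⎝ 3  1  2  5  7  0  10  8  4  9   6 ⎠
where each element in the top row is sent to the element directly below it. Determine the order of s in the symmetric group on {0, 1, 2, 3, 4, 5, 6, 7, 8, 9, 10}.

6

Writing s as disjoint cycles, the cycle lengths are 3, 3, 2, 1, 1, 1.
The order of s is the least common multiple of its cycle lengths: lcm(3, 3, 2) = 6.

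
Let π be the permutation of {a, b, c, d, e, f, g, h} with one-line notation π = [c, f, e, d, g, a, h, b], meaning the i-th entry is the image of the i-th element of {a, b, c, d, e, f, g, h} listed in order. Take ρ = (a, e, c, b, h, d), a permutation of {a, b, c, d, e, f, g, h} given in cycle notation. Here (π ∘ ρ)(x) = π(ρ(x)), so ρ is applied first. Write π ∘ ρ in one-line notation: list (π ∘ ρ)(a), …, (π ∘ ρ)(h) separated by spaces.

g b f c e a h d

(π ∘ ρ)(x) = π(ρ(x)). Computing each image: π(ρ(a)) = π(e) = g, π(ρ(b)) = π(h) = b, π(ρ(c)) = π(b) = f, π(ρ(d)) = π(a) = c, π(ρ(e)) = π(c) = e, π(ρ(f)) = π(f) = a, π(ρ(g)) = π(g) = h, π(ρ(h)) = π(d) = d.
Hence π ∘ ρ = [g b f c e a h d].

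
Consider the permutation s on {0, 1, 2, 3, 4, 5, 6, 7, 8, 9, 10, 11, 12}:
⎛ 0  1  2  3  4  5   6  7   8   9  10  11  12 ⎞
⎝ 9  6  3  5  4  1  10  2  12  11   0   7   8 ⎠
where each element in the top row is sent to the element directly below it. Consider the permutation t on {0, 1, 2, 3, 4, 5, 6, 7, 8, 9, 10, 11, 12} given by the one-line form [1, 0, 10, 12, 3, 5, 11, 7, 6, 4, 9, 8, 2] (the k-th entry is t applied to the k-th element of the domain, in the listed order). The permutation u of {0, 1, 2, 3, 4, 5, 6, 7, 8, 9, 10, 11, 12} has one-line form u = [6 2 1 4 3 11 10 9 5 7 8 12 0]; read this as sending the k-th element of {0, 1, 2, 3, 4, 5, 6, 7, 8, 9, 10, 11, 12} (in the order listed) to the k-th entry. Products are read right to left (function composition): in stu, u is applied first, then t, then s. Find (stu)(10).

Chase 10: u(10) = 8; t(8) = 6; s(6) = 10. Hence (stu)(10) = 10.

10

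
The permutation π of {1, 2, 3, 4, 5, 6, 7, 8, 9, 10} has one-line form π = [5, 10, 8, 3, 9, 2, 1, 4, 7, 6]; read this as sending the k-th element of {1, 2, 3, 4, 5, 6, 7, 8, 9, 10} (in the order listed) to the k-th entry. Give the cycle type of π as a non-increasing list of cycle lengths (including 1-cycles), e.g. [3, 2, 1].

[4, 3, 3]

The disjoint cycles are (1 5 9 7)(2 10 6)(3 8 4), with lengths 4, 3, 3 in non-increasing order.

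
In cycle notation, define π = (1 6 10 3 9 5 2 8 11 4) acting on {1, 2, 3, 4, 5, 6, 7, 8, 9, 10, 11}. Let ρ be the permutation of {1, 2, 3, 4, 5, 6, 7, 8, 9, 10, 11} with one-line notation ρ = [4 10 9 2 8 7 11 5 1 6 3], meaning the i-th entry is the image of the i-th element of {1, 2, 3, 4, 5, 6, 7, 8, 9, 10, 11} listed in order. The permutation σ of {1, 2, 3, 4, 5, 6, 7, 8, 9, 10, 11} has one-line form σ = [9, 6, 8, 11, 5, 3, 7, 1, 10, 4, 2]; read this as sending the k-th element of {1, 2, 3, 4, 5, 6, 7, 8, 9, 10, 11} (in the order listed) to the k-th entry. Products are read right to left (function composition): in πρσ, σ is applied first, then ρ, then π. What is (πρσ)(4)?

9

(πρσ)(4) = π(ρ(σ(4))). σ(4) = 11, then ρ(11) = 3, then π(3) = 9, so the result is 9.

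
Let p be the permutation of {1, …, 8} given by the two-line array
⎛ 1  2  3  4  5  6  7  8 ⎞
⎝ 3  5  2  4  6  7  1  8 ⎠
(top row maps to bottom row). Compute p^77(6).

Tracing 6 → 7 → … returns to 6 after 6 steps, so 6 lies in a 6-cycle (1, 3, 2, 5, 6, 7).
Since the cycle has length 6, p^77 acts on it the same as p^5 (77 mod 6 = 5).
Stepping 5 places around the cycle: 6 → 7 → 1 → 3 → 2 → 5.

5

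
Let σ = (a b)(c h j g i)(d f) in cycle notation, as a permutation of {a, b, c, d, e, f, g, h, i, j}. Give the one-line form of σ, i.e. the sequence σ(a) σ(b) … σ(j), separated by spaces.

b a h f e d i j c g

Reading each image from the cycles: a↦b, b↦a, c↦h, d↦f, e↦e, f↦d, g↦i, h↦j, i↦c, j↦g.
So the one-line form is b a h f e d i j c g.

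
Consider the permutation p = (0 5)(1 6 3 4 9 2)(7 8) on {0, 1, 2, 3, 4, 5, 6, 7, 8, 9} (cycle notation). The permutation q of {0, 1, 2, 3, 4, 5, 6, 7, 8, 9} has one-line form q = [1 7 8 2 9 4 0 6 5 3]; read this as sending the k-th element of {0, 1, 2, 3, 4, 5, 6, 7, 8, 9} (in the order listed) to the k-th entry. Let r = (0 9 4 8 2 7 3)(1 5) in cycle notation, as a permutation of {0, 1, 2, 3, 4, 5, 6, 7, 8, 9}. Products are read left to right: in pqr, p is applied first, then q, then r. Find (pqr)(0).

8

Apply the permutations in order: p(0) = 5, then q(5) = 4, then r(4) = 8. So (pqr)(0) = 8.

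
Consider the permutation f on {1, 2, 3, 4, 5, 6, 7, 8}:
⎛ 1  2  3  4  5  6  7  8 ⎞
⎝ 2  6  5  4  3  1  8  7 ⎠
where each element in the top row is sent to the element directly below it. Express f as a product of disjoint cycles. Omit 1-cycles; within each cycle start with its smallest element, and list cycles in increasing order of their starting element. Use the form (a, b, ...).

Start at 1 and follow images: 1 → 2 → 6 → 1, giving the cycle (1, 2, 6).
Repeating from the next unused element and collecting all non-trivial cycles gives (1, 2, 6)(3, 5)(7, 8).

(1, 2, 6)(3, 5)(7, 8)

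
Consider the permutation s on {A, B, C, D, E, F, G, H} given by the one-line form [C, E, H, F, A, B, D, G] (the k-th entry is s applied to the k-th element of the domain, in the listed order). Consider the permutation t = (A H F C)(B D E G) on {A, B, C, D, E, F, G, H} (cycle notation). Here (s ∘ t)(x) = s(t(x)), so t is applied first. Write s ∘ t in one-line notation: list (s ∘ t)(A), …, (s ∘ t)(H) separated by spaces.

G F C A D H E B

(s ∘ t)(x) = s(t(x)). Computing each image: s(t(A)) = s(H) = G, s(t(B)) = s(D) = F, s(t(C)) = s(A) = C, s(t(D)) = s(E) = A, s(t(E)) = s(G) = D, s(t(F)) = s(C) = H, s(t(G)) = s(B) = E, s(t(H)) = s(F) = B.
Hence s ∘ t = [G F C A D H E B].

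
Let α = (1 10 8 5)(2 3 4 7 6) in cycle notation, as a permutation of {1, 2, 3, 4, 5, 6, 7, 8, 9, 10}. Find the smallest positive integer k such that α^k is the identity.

The disjoint cycles have lengths 5, 4, 1.
Since disjoint cycles commute, ord(α) = lcm(5, 4) = 20.

20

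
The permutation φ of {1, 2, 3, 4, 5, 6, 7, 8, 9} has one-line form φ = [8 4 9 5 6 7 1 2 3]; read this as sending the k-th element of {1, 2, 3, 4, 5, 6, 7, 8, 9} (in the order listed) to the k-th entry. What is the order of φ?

Decomposing into disjoint cycles gives cycle lengths 7, 2.
The order is lcm(7, 2) = 14.

14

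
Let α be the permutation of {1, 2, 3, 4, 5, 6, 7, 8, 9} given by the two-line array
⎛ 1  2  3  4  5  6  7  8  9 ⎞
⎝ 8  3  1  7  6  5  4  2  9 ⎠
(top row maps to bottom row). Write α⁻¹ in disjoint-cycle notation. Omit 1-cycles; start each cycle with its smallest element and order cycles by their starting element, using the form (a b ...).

The cycle decomposition of α is (1 8 2 3)(4 7)(5 6).
Reversing each cycle (and rotating so the smallest element leads) gives α⁻¹ = (1 3 2 8)(4 7)(5 6).

(1 3 2 8)(4 7)(5 6)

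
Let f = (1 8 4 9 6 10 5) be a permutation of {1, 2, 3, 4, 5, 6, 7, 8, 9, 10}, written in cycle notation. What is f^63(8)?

8 lies in the 7-cycle (1 8 4 9 6 10 5).
Powers repeat with period 7 on this cycle, and 63 mod 7 = 0, so f^63(8) = f^0(8).
So f^63(8) = 8.

8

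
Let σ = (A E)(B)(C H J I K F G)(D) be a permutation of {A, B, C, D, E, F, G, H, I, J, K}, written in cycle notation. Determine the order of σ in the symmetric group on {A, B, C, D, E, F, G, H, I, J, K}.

The cycle type of σ is (7, 2, 1, 1).
Since disjoint cycles commute, ord(σ) = lcm(7, 2) = 14.

14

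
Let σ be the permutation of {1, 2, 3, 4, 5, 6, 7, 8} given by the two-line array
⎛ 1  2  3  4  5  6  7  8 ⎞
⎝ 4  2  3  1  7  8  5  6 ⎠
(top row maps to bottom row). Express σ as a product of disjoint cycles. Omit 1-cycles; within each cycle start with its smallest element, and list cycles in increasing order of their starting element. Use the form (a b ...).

Iterating σ from 1 gives 1 → 4 → 1; that is the 2-cycle (1 4).
Repeating from the next unused element and collecting all non-trivial cycles gives (1 4)(5 7)(6 8).

(1 4)(5 7)(6 8)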